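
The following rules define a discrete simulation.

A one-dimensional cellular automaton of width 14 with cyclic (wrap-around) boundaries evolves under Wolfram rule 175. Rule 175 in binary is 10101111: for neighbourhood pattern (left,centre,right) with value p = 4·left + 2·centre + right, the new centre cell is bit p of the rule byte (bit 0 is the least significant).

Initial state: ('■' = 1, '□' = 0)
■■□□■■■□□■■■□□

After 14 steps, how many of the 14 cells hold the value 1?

0) ■■□□■■■□□■■■□□
1) ■□□■■■□□■■■□□■
2) □□■■■□□■■■□□■■
3) □■■■□□■■■□□■■□
4) ■■■□□■■■□□■■□□
5) ■■□□■■■□□■■□□■
6) ■□□■■■□□■■□□■■
7) □□■■■□□■■□□■■■
8) □■■■□□■■□□■■■□
9) ■■■□□■■□□■■■□□
10) ■■□□■■□□■■■□□■
11) ■□□■■□□■■■□□■■
12) □□■■□□■■■□□■■■
13) □■■□□■■■□□■■■□
14) ■■□□■■■□□■■■□□

8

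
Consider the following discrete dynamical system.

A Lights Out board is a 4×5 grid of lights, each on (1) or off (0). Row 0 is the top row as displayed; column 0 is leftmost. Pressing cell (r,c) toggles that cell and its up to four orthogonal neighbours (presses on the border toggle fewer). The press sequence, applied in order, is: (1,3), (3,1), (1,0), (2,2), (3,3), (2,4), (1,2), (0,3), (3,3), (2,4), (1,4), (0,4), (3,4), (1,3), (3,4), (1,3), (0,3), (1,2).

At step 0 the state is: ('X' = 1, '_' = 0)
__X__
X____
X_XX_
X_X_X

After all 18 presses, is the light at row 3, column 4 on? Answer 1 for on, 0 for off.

t=0: __X__
X____
X_XX_
X_X_X
t=1: __XX_
X_XXX
X_X__
X_X_X
t=2: __XX_
X_XXX
XXX__
_X__X
t=3: X_XX_
_XXXX
_XX__
_X__X
t=4: X_XX_
_X_XX
___X_
_XX_X
t=5: X_XX_
_X_XX
_____
_X_X_
t=6: X_XX_
_X_X_
___XX
_X_XX
t=7: X__X_
__X__
__XXX
_X_XX
t=8: X_X_X
__XX_
__XXX
_X_XX
t=9: X_X_X
__XX_
__X_X
_XX__
t=10: X_X_X
__XXX
__XX_
_XX_X
t=11: X_X__
__X__
__XXX
_XX_X
t=12: X_XXX
__X_X
__XXX
_XX_X
t=13: X_XXX
__X_X
__XX_
_XXX_
t=14: X_X_X
___X_
__X__
_XXX_
t=15: X_X_X
___X_
__X_X
_XX_X
t=16: X_XXX
__X_X
__XXX
_XX_X
t=17: X____
__XXX
__XXX
_XX_X
t=18: X_X__
_X__X
___XX
_XX_X

1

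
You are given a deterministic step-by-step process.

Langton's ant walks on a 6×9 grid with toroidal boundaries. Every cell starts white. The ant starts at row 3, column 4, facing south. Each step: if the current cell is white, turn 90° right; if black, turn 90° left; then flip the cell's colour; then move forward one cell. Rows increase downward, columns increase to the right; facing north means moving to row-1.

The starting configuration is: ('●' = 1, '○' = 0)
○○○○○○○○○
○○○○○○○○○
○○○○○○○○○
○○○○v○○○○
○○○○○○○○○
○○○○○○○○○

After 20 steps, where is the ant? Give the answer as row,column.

k=0  ○○○○○○○○○
○○○○○○○○○
○○○○○○○○○
○○○○v○○○○
○○○○○○○○○
○○○○○○○○○
k=1  ○○○○○○○○○
○○○○○○○○○
○○○○○○○○○
○○○<●○○○○
○○○○○○○○○
○○○○○○○○○
k=2  ○○○○○○○○○
○○○○○○○○○
○○○^○○○○○
○○○●●○○○○
○○○○○○○○○
○○○○○○○○○
k=3  ○○○○○○○○○
○○○○○○○○○
○○○●>○○○○
○○○●●○○○○
○○○○○○○○○
○○○○○○○○○
k=4  ○○○○○○○○○
○○○○○○○○○
○○○●●○○○○
○○○●v○○○○
○○○○○○○○○
○○○○○○○○○
k=5  ○○○○○○○○○
○○○○○○○○○
○○○●●○○○○
○○○●○>○○○
○○○○○○○○○
○○○○○○○○○
k=6  ○○○○○○○○○
○○○○○○○○○
○○○●●○○○○
○○○●○●○○○
○○○○○v○○○
○○○○○○○○○
k=7  ○○○○○○○○○
○○○○○○○○○
○○○●●○○○○
○○○●○●○○○
○○○○<●○○○
○○○○○○○○○
k=8  ○○○○○○○○○
○○○○○○○○○
○○○●●○○○○
○○○●^●○○○
○○○○●●○○○
○○○○○○○○○
k=9  ○○○○○○○○○
○○○○○○○○○
○○○●●○○○○
○○○●●>○○○
○○○○●●○○○
○○○○○○○○○
k=10  ○○○○○○○○○
○○○○○○○○○
○○○●●^○○○
○○○●●○○○○
○○○○●●○○○
○○○○○○○○○
k=11  ○○○○○○○○○
○○○○○○○○○
○○○●●●>○○
○○○●●○○○○
○○○○●●○○○
○○○○○○○○○
k=12  ○○○○○○○○○
○○○○○○○○○
○○○●●●●○○
○○○●●○v○○
○○○○●●○○○
○○○○○○○○○
k=13  ○○○○○○○○○
○○○○○○○○○
○○○●●●●○○
○○○●●<●○○
○○○○●●○○○
○○○○○○○○○
k=14  ○○○○○○○○○
○○○○○○○○○
○○○●●^●○○
○○○●●●●○○
○○○○●●○○○
○○○○○○○○○
k=15  ○○○○○○○○○
○○○○○○○○○
○○○●<○●○○
○○○●●●●○○
○○○○●●○○○
○○○○○○○○○
k=16  ○○○○○○○○○
○○○○○○○○○
○○○●○○●○○
○○○●v●●○○
○○○○●●○○○
○○○○○○○○○
k=17  ○○○○○○○○○
○○○○○○○○○
○○○●○○●○○
○○○●○>●○○
○○○○●●○○○
○○○○○○○○○
k=18  ○○○○○○○○○
○○○○○○○○○
○○○●○^●○○
○○○●○○●○○
○○○○●●○○○
○○○○○○○○○
k=19  ○○○○○○○○○
○○○○○○○○○
○○○●○●>○○
○○○●○○●○○
○○○○●●○○○
○○○○○○○○○
k=20  ○○○○○○○○○
○○○○○○^○○
○○○●○●○○○
○○○●○○●○○
○○○○●●○○○
○○○○○○○○○

1,6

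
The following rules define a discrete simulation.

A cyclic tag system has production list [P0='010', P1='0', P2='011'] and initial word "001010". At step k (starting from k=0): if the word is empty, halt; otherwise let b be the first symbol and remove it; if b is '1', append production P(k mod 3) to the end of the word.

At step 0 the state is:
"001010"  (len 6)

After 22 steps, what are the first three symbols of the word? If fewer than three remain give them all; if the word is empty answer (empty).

[0] "001010"  (len 6)
[1] "01010"  (len 5)
[2] "1010"  (len 4)
[3] "010011"  (len 6)
[4] "10011"  (len 5)
[5] "00110"  (len 5)
[6] "0110"  (len 4)
[7] "110"  (len 3)
[8] "100"  (len 3)
[9] "00011"  (len 5)
[10] "0011"  (len 4)
[11] "011"  (len 3)
[12] "11"  (len 2)
[13] "1010"  (len 4)
[14] "0100"  (len 4)
[15] "100"  (len 3)
[16] "00010"  (len 5)
[17] "0010"  (len 4)
[18] "010"  (len 3)
[19] "10"  (len 2)
[20] "00"  (len 2)
[21] "0"  (len 1)
[22] (halted — word empty)

(empty)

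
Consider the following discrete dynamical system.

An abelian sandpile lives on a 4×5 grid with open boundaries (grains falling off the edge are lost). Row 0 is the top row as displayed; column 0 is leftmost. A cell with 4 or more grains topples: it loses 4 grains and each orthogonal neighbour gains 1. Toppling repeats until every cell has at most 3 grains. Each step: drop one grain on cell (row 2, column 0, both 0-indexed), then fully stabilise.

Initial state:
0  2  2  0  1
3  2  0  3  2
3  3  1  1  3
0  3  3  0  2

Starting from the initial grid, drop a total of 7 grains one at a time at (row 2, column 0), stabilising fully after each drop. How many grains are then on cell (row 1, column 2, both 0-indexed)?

2

gen 0: 0  2  2  0  1
3  2  0  3  2
3  3  1  1  3
0  3  3  0  2
gen 1: 1  3  2  0  1
1  0  1  3  2
2  2  3  1  3
2  1  0  1  2
gen 2: 1  3  2  0  1
1  0  1  3  2
3  2  3  1  3
2  1  0  1  2
gen 3: 1  3  2  0  1
2  0  1  3  2
0  3  3  1  3
3  1  0  1  2
gen 4: 1  3  2  0  1
2  0  1  3  2
1  3  3  1  3
3  1  0  1  2
gen 5: 1  3  2  0  1
2  0  1  3  2
2  3  3  1  3
3  1  0  1  2
gen 6: 1  3  2  0  1
2  0  1  3  2
3  3  3  1  3
3  1  0  1  2
gen 7: 1  3  2  0  1
3  1  2  3  2
2  1  0  2  3
0  3  1  1  2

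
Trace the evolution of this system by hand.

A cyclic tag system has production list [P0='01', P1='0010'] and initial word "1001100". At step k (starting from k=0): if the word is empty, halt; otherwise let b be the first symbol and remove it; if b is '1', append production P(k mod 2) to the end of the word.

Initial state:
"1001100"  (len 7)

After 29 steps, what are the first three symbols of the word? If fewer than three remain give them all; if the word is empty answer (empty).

010

step 0: "1001100"  (len 7)
step 1: "00110001"  (len 8)
step 2: "0110001"  (len 7)
step 3: "110001"  (len 6)
step 4: "100010010"  (len 9)
step 5: "0001001001"  (len 10)
step 6: "001001001"  (len 9)
step 7: "01001001"  (len 8)
step 8: "1001001"  (len 7)
step 9: "00100101"  (len 8)
step 10: "0100101"  (len 7)
step 11: "100101"  (len 6)
step 12: "001010010"  (len 9)
step 13: "01010010"  (len 8)
step 14: "1010010"  (len 7)
step 15: "01001001"  (len 8)
step 16: "1001001"  (len 7)
step 17: "00100101"  (len 8)
step 18: "0100101"  (len 7)
step 19: "100101"  (len 6)
step 20: "001010010"  (len 9)
step 21: "01010010"  (len 8)
step 22: "1010010"  (len 7)
step 23: "01001001"  (len 8)
step 24: "1001001"  (len 7)
step 25: "00100101"  (len 8)
step 26: "0100101"  (len 7)
step 27: "100101"  (len 6)
step 28: "001010010"  (len 9)
step 29: "01010010"  (len 8)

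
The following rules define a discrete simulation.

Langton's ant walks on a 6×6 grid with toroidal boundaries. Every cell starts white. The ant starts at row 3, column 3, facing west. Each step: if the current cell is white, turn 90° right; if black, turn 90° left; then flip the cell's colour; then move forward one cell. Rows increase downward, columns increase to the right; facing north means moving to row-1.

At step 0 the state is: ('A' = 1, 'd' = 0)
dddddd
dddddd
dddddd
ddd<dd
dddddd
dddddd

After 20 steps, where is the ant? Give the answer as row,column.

[0] dddddd
dddddd
dddddd
ddd<dd
dddddd
dddddd
[1] dddddd
dddddd
ddd^dd
dddAdd
dddddd
dddddd
[2] dddddd
dddddd
dddA>d
dddAdd
dddddd
dddddd
[3] dddddd
dddddd
dddAAd
dddAvd
dddddd
dddddd
[4] dddddd
dddddd
dddAAd
ddd<Ad
dddddd
dddddd
[5] dddddd
dddddd
dddAAd
ddddAd
dddvdd
dddddd
[6] dddddd
dddddd
dddAAd
ddddAd
dd<Add
dddddd
[7] dddddd
dddddd
dddAAd
dd^dAd
ddAAdd
dddddd
[8] dddddd
dddddd
dddAAd
ddA>Ad
ddAAdd
dddddd
[9] dddddd
dddddd
dddAAd
ddAAAd
ddAvdd
dddddd
[10] dddddd
dddddd
dddAAd
ddAAAd
ddAd>d
dddddd
[11] dddddd
dddddd
dddAAd
ddAAAd
ddAdAd
ddddvd
[12] dddddd
dddddd
dddAAd
ddAAAd
ddAdAd
ddd<Ad
[13] dddddd
dddddd
dddAAd
ddAAAd
ddA^Ad
dddAAd
[14] dddddd
dddddd
dddAAd
ddAAAd
ddAA>d
dddAAd
[15] dddddd
dddddd
dddAAd
ddAA^d
ddAAdd
dddAAd
[16] dddddd
dddddd
dddAAd
ddA<dd
ddAAdd
dddAAd
[17] dddddd
dddddd
dddAAd
ddAddd
ddAvdd
dddAAd
[18] dddddd
dddddd
dddAAd
ddAddd
ddAd>d
dddAAd
[19] dddddd
dddddd
dddAAd
ddAddd
ddAdAd
dddAvd
[20] dddddd
dddddd
dddAAd
ddAddd
ddAdAd
dddAd>

5,5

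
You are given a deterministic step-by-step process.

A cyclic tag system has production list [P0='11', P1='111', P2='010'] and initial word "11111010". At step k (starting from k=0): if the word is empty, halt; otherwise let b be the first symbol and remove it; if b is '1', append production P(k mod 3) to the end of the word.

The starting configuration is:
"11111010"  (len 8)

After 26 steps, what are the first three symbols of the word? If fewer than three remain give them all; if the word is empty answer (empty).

111

0) "11111010"  (len 8)
1) "111101011"  (len 9)
2) "11101011111"  (len 11)
3) "1101011111010"  (len 13)
4) "10101111101011"  (len 14)
5) "0101111101011111"  (len 16)
6) "101111101011111"  (len 15)
7) "0111110101111111"  (len 16)
8) "111110101111111"  (len 15)
9) "11110101111111010"  (len 17)
10) "111010111111101011"  (len 18)
11) "11010111111101011111"  (len 20)
12) "1010111111101011111010"  (len 22)
13) "01011111110101111101011"  (len 23)
14) "1011111110101111101011"  (len 22)
15) "011111110101111101011010"  (len 24)
16) "11111110101111101011010"  (len 23)
17) "1111110101111101011010111"  (len 25)
18) "111110101111101011010111010"  (len 27)
19) "1111010111110101101011101011"  (len 28)
20) "111010111110101101011101011111"  (len 30)
21) "11010111110101101011101011111010"  (len 32)
22) "101011111010110101110101111101011"  (len 33)
23) "01011111010110101110101111101011111"  (len 35)
24) "1011111010110101110101111101011111"  (len 34)
25) "01111101011010111010111110101111111"  (len 35)
26) "1111101011010111010111110101111111"  (len 34)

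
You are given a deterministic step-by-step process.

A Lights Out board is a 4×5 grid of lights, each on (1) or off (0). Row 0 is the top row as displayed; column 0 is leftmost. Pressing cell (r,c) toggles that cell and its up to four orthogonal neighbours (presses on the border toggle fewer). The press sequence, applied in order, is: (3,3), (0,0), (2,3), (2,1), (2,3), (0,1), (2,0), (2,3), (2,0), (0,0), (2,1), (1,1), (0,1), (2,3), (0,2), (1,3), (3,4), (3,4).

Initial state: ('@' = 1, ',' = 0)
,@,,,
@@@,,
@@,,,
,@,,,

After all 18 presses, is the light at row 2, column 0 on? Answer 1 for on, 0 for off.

1

step 0: ,@,,,
@@@,,
@@,,,
,@,,,
step 1: ,@,,,
@@@,,
@@,@,
,@@@@
step 2: @,,,,
,@@,,
@@,@,
,@@@@
step 3: @,,,,
,@@@,
@@@,@
,@@,@
step 4: @,,,,
,,@@,
,,,,@
,,@,@
step 5: @,,,,
,,@,,
,,@@,
,,@@@
step 6: ,@@,,
,@@,,
,,@@,
,,@@@
step 7: ,@@,,
@@@,,
@@@@,
@,@@@
step 8: ,@@,,
@@@@,
@@,,@
@,@,@
step 9: ,@@,,
,@@@,
,,,,@
,,@,@
step 10: @,@,,
@@@@,
,,,,@
,,@,@
step 11: @,@,,
@,@@,
@@@,@
,@@,@
step 12: @@@,,
,@,@,
@,@,@
,@@,@
step 13: ,,,,,
,,,@,
@,@,@
,@@,@
step 14: ,,,,,
,,,,,
@,,@,
,@@@@
step 15: ,@@@,
,,@,,
@,,@,
,@@@@
step 16: ,@@,,
,,,@@
@,,,,
,@@@@
step 17: ,@@,,
,,,@@
@,,,@
,@@,,
step 18: ,@@,,
,,,@@
@,,,,
,@@@@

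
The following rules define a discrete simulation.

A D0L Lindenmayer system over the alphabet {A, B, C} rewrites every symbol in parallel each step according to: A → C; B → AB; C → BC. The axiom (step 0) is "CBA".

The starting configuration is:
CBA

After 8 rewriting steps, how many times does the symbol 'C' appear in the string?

86

gen 0: CBA
gen 1: BCABC
gen 2: ABBCCABBC
gen 3: CABABBCBCCABABBC
gen 4: BCCABCABABBCABBCBCCABCABABBC
gen 5: ABBCBCCABBCCABCABABBCCABABBCABBCBCCABBCCABCABABBC
gen 6: CABABBCABBCBCCABABBCBCCABBCCABCABABBCBCCABCABABBCCABABBCABBCBCCABABBCBCCABBCCABCABABBC
gen 7: BCCABCABABBCCABABBCABBCBCCABCABABBCABBCBCCABABBCBCCABBCCAB…BABBCCABABBCABBCBCCABCABABBCABBCBCCABABBCBCCABBCCABCABABBC  (len 151)
gen 8: ABBCBCCABBCCABCABABBCBCCABCABABBCCABABBCABBCBCCABBCCABCABA…BABBCCABABBCABBCBCCABCABABBCABBCBCCABABBCBCCABBCCABCABABBC  (len 265)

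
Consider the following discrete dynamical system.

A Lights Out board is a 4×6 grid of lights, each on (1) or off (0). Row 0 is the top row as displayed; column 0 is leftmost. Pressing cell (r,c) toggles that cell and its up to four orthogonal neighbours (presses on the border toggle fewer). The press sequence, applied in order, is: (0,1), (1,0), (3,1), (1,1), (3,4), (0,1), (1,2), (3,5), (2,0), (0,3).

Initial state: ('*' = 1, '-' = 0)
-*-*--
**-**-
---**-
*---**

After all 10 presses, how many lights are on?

14

t=0: -*-*--
**-**-
---**-
*---**
t=1: *-**--
*--**-
---**-
*---**
t=2: --**--
-*-**-
*--**-
*---**
t=3: --**--
-*-**-
**-**-
-**-**
t=4: -***--
*-***-
*--**-
-**-**
t=5: -***--
*-***-
*--*--
-***--
t=6: *--*--
*****-
*--*--
-***--
t=7: *-**--
*---*-
*-**--
-***--
t=8: *-**--
*---*-
*-**-*
-*****
t=9: *-**--
----*-
-***-*
******
t=10: *---*-
---**-
-***-*
******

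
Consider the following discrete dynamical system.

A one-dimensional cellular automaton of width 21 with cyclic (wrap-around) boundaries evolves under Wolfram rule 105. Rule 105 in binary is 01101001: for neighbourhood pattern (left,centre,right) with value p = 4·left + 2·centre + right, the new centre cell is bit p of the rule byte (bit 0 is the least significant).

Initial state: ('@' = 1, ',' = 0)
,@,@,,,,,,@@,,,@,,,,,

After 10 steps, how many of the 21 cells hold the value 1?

11

k=0  ,@,@,,,,,,@@,,,@,,,,,
k=1  ,,@,,@@@@,@@,@,,,@@@@
k=2  ,,,,,@,,@@@@@,,@,@,,@
k=3  ,@@@,,,,@,,,@,,,@,,,,
k=4  ,@,@,@@,,,@,,,@,,,@@@
k=5  @,@,@@@,@,,,@,,,@,@,@
k=6  @@,@@,@@,,@,,,@,,@,@@
k=7  ,@@@@@@@,,,,@,,,,,@@,
k=8  ,@,,,,,@,@@,,,@@@,@@,
k=9  ,,,@@@,,@@@,@,@,@@@@,
k=10  @@,@,@,,@,@@,@,@@,,@,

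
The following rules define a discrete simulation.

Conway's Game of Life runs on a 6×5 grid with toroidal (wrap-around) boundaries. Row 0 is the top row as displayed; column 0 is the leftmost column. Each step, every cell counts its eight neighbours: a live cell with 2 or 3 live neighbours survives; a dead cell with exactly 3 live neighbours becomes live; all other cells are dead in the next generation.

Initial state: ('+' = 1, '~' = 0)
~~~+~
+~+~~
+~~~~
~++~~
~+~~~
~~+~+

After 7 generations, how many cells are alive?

0) ~~~+~
+~+~~
+~~~~
~++~~
~+~~~
~~+~+
1) ~++++
~+~~+
+~+~~
+++~~
++~+~
~~++~
2) ~+~~+
~~~~+
~~+++
~~~+~
+~~+~
~~~~~
3) +~~~~
~~+~+
~~+~+
~~~~~
~~~~+
+~~~+
4) ++~+~
++~~+
~~~~~
~~~+~
+~~~+
+~~~+
5) ~~++~
~++~+
+~~~+
~~~~+
+~~+~
~~~+~
6) ~+~~+
~++~+
~+~~+
~~~+~
~~~+~
~~~+~
7) ~+~~+
~++~+
~+~~+
~~+++
~~+++
~~+++

16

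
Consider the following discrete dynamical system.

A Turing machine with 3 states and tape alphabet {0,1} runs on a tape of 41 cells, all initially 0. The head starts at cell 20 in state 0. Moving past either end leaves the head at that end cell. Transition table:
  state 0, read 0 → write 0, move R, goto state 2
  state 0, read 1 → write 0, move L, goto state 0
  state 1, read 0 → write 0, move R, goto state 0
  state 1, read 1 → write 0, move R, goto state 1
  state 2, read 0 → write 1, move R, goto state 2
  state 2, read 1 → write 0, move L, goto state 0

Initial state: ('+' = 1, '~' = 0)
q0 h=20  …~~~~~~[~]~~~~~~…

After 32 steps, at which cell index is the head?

[0] q0 h=20  …~~~~~~[~]~~~~~~…
[1] q2 h=21  …~~~~~~[~]~~~~~~…
[2] q2 h=22  …~~~~~+[~]~~~~~~…
[3] q2 h=23  …~~~~++[~]~~~~~~…
[4] q2 h=24  …~~~+++[~]~~~~~~…
[5] q2 h=25  …~~++++[~]~~~~~~…
[6] q2 h=26  …~+++++[~]~~~~~~…
[7] q2 h=27  …++++++[~]~~~~~~…
[8] q2 h=28  …++++++[~]~~~~~~…
[9] q2 h=29  …++++++[~]~~~~~~…
[10] q2 h=30  …++++++[~]~~~~~~…
[11] q2 h=31  …++++++[~]~~~~~~…
[12] q2 h=32  …++++++[~]~~~~~~…
[13] q2 h=33  …++++++[~]~~~~~~…
[14] q2 h=34  …++++++[~]~~~~~~|
[15] q2 h=35  …++++++[~]~~~~~|
[16] q2 h=36  …++++++[~]~~~~|
[17] q2 h=37  …++++++[~]~~~|
[18] q2 h=38  …++++++[~]~~|
[19] q2 h=39  …++++++[~]~|
[20] q2 h=40  …++++++[~]|
[21] q2 h=40  …++++++[+]|
[22] q0 h=39  …++++++[+]~|
[23] q0 h=38  …++++++[+]~~|
[24] q0 h=37  …++++++[+]~~~|
[25] q0 h=36  …++++++[+]~~~~|
[26] q0 h=35  …++++++[+]~~~~~|
[27] q0 h=34  …++++++[+]~~~~~~|
[28] q0 h=33  …++++++[+]~~~~~~…
[29] q0 h=32  …++++++[+]~~~~~~…
[30] q0 h=31  …++++++[+]~~~~~~…
[31] q0 h=30  …++++++[+]~~~~~~…
[32] q0 h=29  …++++++[+]~~~~~~…

29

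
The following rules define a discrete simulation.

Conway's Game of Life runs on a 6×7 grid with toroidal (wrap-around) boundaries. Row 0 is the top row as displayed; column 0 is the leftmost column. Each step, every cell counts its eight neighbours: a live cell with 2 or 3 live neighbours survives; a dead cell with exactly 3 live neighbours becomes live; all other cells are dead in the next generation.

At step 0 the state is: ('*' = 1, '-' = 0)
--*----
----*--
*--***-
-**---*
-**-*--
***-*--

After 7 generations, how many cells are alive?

[0] --*----
----*--
*--***-
-**---*
-**-*--
***-*--
[1] --*----
----**-
*******
------*
-----*-
*------
[2] -------
*------
****---
-***---
------*
-------
[3] -------
*-*----
*--*---
---*---
--*----
-------
[4] -------
-*-----
-***---
--**---
-------
-------
[5] -------
-*-----
-*-*---
-*-*---
-------
-------
[6] -------
--*----
**-----
-------
-------
-------
[7] -------
-*-----
-*-----
-------
-------
-------

2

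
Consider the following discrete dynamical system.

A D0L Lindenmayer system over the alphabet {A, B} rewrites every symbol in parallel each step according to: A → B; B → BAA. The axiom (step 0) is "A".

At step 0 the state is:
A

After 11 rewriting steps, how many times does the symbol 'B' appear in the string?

683

0) A
1) B
2) BAA
3) BAABB
4) BAABBBAABAA
5) BAABBBAABAABAABBBAABB
6) BAABBBAABAABAABBBAABBBAABBBAABAABAABBBAABAA
7) BAABBBAABAABAABBBAABBBAABBBAABAABAABBBAABAABAABBBAABAABAABBBAABBBAABBBAABAABAABBBAABB
8) BAABBBAABAABAABBBAABBBAABBBAABAABAABBBAABAABAABBBAABAABAAB…ABAABAABBBAABAABAABBBAABAABAABBBAABBBAABBBAABAABAABBBAABAA  (len 171)
9) BAABBBAABAABAABBBAABBBAABBBAABAABAABBBAABAABAABBBAABAABAAB…AABAABAABBBAABAABAABBBAABAABAABBBAABBBAABBBAABAABAABBBAABB  (len 341)
10) BAABBBAABAABAABBBAABBBAABBBAABAABAABBBAABAABAABBBAABAABAAB…ABAABAABBBAABAABAABBBAABAABAABBBAABBBAABBBAABAABAABBBAABAA  (len 683)
11) BAABBBAABAABAABBBAABBBAABBBAABAABAABBBAABAABAABBBAABAABAAB…AABAABAABBBAABAABAABBBAABAABAABBBAABBBAABBBAABAABAABBBAABB  (len 1365)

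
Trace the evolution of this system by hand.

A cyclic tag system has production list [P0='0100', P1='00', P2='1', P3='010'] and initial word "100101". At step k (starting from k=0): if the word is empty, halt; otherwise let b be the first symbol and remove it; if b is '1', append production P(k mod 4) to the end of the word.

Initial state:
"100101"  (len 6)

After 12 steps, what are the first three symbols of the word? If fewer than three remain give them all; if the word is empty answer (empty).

000

gen 0: "100101"  (len 6)
gen 1: "001010100"  (len 9)
gen 2: "01010100"  (len 8)
gen 3: "1010100"  (len 7)
gen 4: "010100010"  (len 9)
gen 5: "10100010"  (len 8)
gen 6: "010001000"  (len 9)
gen 7: "10001000"  (len 8)
gen 8: "0001000010"  (len 10)
gen 9: "001000010"  (len 9)
gen 10: "01000010"  (len 8)
gen 11: "1000010"  (len 7)
gen 12: "000010010"  (len 9)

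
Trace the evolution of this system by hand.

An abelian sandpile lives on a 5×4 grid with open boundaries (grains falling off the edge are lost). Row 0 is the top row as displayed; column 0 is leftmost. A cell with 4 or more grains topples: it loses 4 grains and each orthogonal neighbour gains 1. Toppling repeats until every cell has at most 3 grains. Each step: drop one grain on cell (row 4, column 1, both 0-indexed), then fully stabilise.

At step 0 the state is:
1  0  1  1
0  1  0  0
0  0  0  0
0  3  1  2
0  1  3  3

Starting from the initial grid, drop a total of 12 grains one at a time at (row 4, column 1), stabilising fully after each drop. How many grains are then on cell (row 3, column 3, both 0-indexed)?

3

step 0: 1  0  1  1
0  1  0  0
0  0  0  0
0  3  1  2
0  1  3  3
step 1: 1  0  1  1
0  1  0  0
0  0  0  0
0  3  1  2
0  2  3  3
step 2: 1  0  1  1
0  1  0  0
0  0  0  0
0  3  1  2
0  3  3  3
step 3: 1  0  1  1
0  1  0  0
0  1  0  0
1  0  3  3
1  2  1  0
step 4: 1  0  1  1
0  1  0  0
0  1  0  0
1  0  3  3
1  3  1  0
step 5: 1  0  1  1
0  1  0  0
0  1  0  0
1  1  3  3
2  0  2  0
step 6: 1  0  1  1
0  1  0  0
0  1  0  0
1  1  3  3
2  1  2  0
step 7: 1  0  1  1
0  1  0  0
0  1  0  0
1  1  3  3
2  2  2  0
step 8: 1  0  1  1
0  1  0  0
0  1  0  0
1  1  3  3
2  3  2  0
step 9: 1  0  1  1
0  1  0  0
0  1  0  0
1  2  3  3
3  0  3  0
step 10: 1  0  1  1
0  1  0  0
0  1  0  0
1  2  3  3
3  1  3  0
step 11: 1  0  1  1
0  1  0  0
0  1  0  0
1  2  3  3
3  2  3  0
step 12: 1  0  1  1
0  1  0  0
0  1  0  0
1  2  3  3
3  3  3  0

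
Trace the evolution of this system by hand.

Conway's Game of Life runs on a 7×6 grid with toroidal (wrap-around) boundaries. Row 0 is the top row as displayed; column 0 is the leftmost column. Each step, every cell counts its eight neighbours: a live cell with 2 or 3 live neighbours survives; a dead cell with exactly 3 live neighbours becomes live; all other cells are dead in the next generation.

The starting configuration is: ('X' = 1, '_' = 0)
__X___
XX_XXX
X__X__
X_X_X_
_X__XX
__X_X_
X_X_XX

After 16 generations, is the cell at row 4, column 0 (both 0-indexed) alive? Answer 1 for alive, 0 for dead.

1

[0] __X___
XX_XXX
X__X__
X_X_X_
_X__XX
__X_X_
X_X_XX
[1] __X___
XX_XXX
______
X_X_X_
XXX_X_
__X___
__X_XX
[2] __X___
XXXXXX
__X___
X_X___
X_X___
X_X_X_
_XX___
[3] ____XX
X___XX
____X_
__XX__
X_X___
X_X__X
__X___
[4] X__XX_
X__X__
____X_
_XXX__
X_X__X
X_XX_X
XX_XX_
[5] X_____
___X__
_X__X_
XXXXXX
_____X
______
______
[6] ______
______
_X____
_XXX__
_XXX_X
______
______
[7] ______
______
_X____
___XX_
XX_XX_
__X___
______
[8] ______
______
______
XX_XXX
_X__XX
_XXX__
______
[9] ______
______
X___XX
_XXX__
______
XXXXX_
__X___
[10] ______
_____X
XXXXXX
XXXXXX
X___X_
_XXX__
__X___
[11] ______
_XXX_X
______
______
______
_XXX__
_XXX__
[12] X___X_
__X___
__X___
______
__X___
_X_X__
_X_X__
[13] _XXX__
_X_X__
______
______
__X___
_X_X__
XX_XX_
[14] ______
_X_X__
______
______
__X___
XX_XX_
X___X_
[15] ______
______
______
______
_XXX__
XXXXX_
XX_XX_
[16] ______
______
______
__X___
X___X_
______
X___X_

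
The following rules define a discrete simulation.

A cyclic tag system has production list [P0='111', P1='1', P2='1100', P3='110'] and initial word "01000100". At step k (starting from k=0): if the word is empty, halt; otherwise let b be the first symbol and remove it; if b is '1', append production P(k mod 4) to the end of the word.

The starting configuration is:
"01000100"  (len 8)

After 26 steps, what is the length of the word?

25

0) "01000100"  (len 8)
1) "1000100"  (len 7)
2) "0001001"  (len 7)
3) "001001"  (len 6)
4) "01001"  (len 5)
5) "1001"  (len 4)
6) "0011"  (len 4)
7) "011"  (len 3)
8) "11"  (len 2)
9) "1111"  (len 4)
10) "1111"  (len 4)
11) "1111100"  (len 7)
12) "111100110"  (len 9)
13) "11100110111"  (len 11)
14) "11001101111"  (len 11)
15) "10011011111100"  (len 14)
16) "0011011111100110"  (len 16)
17) "011011111100110"  (len 15)
18) "11011111100110"  (len 14)
19) "10111111001101100"  (len 17)
20) "0111111001101100110"  (len 19)
21) "111111001101100110"  (len 18)
22) "111110011011001101"  (len 18)
23) "111100110110011011100"  (len 21)
24) "11100110110011011100110"  (len 23)
25) "1100110110011011100110111"  (len 25)
26) "1001101100110111001101111"  (len 25)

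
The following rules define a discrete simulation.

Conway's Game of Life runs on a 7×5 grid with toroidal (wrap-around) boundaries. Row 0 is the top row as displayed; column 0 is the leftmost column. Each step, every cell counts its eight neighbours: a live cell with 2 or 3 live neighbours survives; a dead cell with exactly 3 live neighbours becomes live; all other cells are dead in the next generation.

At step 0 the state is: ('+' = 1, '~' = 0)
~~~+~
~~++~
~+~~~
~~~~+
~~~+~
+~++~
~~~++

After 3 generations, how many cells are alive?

8

step 0: ~~~+~
~~++~
~+~~~
~~~~+
~~~+~
+~++~
~~~++
step 1: ~~~~~
~~++~
~~++~
~~~~~
~~++~
~~+~~
~~~~~
step 2: ~~~~~
~~++~
~~++~
~~~~~
~~++~
~~++~
~~~~~
step 3: ~~~~~
~~++~
~~++~
~~~~~
~~++~
~~++~
~~~~~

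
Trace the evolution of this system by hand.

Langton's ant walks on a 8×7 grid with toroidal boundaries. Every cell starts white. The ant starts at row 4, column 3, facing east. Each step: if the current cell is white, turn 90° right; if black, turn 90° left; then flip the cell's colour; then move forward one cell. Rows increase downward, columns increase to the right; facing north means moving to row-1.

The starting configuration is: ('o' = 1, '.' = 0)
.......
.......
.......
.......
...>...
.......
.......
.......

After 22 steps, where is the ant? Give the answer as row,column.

[0] .......
.......
.......
.......
...>...
.......
.......
.......
[1] .......
.......
.......
.......
...o...
...v...
.......
.......
[2] .......
.......
.......
.......
...o...
..<o...
.......
.......
[3] .......
.......
.......
.......
..^o...
..oo...
.......
.......
[4] .......
.......
.......
.......
..o>...
..oo...
.......
.......
[5] .......
.......
.......
...^...
..o....
..oo...
.......
.......
[6] .......
.......
.......
...o>..
..o....
..oo...
.......
.......
[7] .......
.......
.......
...oo..
..o.v..
..oo...
.......
.......
[8] .......
.......
.......
...oo..
..o<o..
..oo...
.......
.......
[9] .......
.......
.......
...^o..
..ooo..
..oo...
.......
.......
[10] .......
.......
.......
..<.o..
..ooo..
..oo...
.......
.......
[11] .......
.......
..^....
..o.o..
..ooo..
..oo...
.......
.......
[12] .......
.......
..o>...
..o.o..
..ooo..
..oo...
.......
.......
[13] .......
.......
..oo...
..ovo..
..ooo..
..oo...
.......
.......
[14] .......
.......
..oo...
..<oo..
..ooo..
..oo...
.......
.......
[15] .......
.......
..oo...
...oo..
..voo..
..oo...
.......
.......
[16] .......
.......
..oo...
...oo..
...>o..
..oo...
.......
.......
[17] .......
.......
..oo...
...^o..
....o..
..oo...
.......
.......
[18] .......
.......
..oo...
..<.o..
....o..
..oo...
.......
.......
[19] .......
.......
..^o...
..o.o..
....o..
..oo...
.......
.......
[20] .......
.......
.<.o...
..o.o..
....o..
..oo...
.......
.......
[21] .......
.^.....
.o.o...
..o.o..
....o..
..oo...
.......
.......
[22] .......
.o>....
.o.o...
..o.o..
....o..
..oo...
.......
.......

1,2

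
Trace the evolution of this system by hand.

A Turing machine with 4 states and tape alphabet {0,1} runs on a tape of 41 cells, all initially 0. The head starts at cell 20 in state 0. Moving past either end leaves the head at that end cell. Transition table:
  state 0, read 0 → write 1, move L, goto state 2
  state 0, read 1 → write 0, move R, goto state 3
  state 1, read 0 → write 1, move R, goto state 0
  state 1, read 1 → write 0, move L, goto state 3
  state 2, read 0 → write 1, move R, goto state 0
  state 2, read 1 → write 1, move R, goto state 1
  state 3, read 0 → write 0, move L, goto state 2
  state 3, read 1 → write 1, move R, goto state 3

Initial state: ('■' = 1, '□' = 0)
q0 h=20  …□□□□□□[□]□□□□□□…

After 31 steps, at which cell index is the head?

23

0) q0 h=20  …□□□□□□[□]□□□□□□…
1) q2 h=19  …□□□□□□[□]■□□□□□…
2) q0 h=20  …□□□□□■[■]□□□□□□…
3) q3 h=21  …□□□□■□[□]□□□□□□…
4) q2 h=20  …□□□□□■[□]□□□□□□…
5) q0 h=21  …□□□□■■[□]□□□□□□…
6) q2 h=20  …□□□□□■[■]■□□□□□…
7) q1 h=21  …□□□□■■[■]□□□□□□…
8) q3 h=20  …□□□□□■[■]□□□□□□…
9) q3 h=21  …□□□□■■[□]□□□□□□…
10) q2 h=20  …□□□□□■[■]□□□□□□…
11) q1 h=21  …□□□□■■[□]□□□□□□…
12) q0 h=22  …□□□■■■[□]□□□□□□…
13) q2 h=21  …□□□□■■[■]■□□□□□…
14) q1 h=22  …□□□■■■[■]□□□□□□…
15) q3 h=21  …□□□□■■[■]□□□□□□…
16) q3 h=22  …□□□■■■[□]□□□□□□…
17) q2 h=21  …□□□□■■[■]□□□□□□…
18) q1 h=22  …□□□■■■[□]□□□□□□…
19) q0 h=23  …□□■■■■[□]□□□□□□…
20) q2 h=22  …□□□■■■[■]■□□□□□…
21) q1 h=23  …□□■■■■[■]□□□□□□…
22) q3 h=22  …□□□■■■[■]□□□□□□…
23) q3 h=23  …□□■■■■[□]□□□□□□…
24) q2 h=22  …□□□■■■[■]□□□□□□…
25) q1 h=23  …□□■■■■[□]□□□□□□…
26) q0 h=24  …□■■■■■[□]□□□□□□…
27) q2 h=23  …□□■■■■[■]■□□□□□…
28) q1 h=24  …□■■■■■[■]□□□□□□…
29) q3 h=23  …□□■■■■[■]□□□□□□…
30) q3 h=24  …□■■■■■[□]□□□□□□…
31) q2 h=23  …□□■■■■[■]□□□□□□…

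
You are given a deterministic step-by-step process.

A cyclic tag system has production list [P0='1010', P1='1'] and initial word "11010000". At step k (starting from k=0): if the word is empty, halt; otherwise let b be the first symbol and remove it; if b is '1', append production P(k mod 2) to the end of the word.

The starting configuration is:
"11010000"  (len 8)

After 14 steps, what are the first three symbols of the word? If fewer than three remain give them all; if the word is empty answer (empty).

101

gen 0: "11010000"  (len 8)
gen 1: "10100001010"  (len 11)
gen 2: "01000010101"  (len 11)
gen 3: "1000010101"  (len 10)
gen 4: "0000101011"  (len 10)
gen 5: "000101011"  (len 9)
gen 6: "00101011"  (len 8)
gen 7: "0101011"  (len 7)
gen 8: "101011"  (len 6)
gen 9: "010111010"  (len 9)
gen 10: "10111010"  (len 8)
gen 11: "01110101010"  (len 11)
gen 12: "1110101010"  (len 10)
gen 13: "1101010101010"  (len 13)
gen 14: "1010101010101"  (len 13)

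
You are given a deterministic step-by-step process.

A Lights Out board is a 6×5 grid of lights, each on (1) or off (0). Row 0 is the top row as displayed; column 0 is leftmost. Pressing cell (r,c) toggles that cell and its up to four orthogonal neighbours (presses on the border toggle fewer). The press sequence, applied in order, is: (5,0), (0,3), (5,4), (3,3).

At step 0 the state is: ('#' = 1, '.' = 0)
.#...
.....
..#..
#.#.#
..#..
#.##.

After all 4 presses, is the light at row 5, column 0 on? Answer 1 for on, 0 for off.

0

step 0: .#...
.....
..#..
#.#.#
..#..
#.##.
step 1: .#...
.....
..#..
#.#.#
#.#..
.###.
step 2: .####
...#.
..#..
#.#.#
#.#..
.###.
step 3: .####
...#.
..#..
#.#.#
#.#.#
.##.#
step 4: .####
...#.
..##.
#..#.
#.###
.##.#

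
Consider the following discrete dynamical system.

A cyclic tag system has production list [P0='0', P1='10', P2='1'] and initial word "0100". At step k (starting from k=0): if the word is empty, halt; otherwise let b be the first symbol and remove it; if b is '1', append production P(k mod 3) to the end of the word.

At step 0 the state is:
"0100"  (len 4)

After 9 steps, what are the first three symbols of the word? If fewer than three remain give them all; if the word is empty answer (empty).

(empty)

0) "0100"  (len 4)
1) "100"  (len 3)
2) "0010"  (len 4)
3) "010"  (len 3)
4) "10"  (len 2)
5) "010"  (len 3)
6) "10"  (len 2)
7) "00"  (len 2)
8) "0"  (len 1)
9) (halted — word empty)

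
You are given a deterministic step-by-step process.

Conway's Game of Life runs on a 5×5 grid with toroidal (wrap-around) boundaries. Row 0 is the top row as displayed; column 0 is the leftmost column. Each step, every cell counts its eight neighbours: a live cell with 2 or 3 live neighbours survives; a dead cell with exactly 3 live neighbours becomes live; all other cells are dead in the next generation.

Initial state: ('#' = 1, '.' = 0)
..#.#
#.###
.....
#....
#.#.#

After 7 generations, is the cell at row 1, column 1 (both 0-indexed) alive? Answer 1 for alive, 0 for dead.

[0] ..#.#
#.###
.....
#....
#.#.#
[1] ..#..
###.#
##.#.
##..#
#...#
[2] ..#..
....#
...#.
..##.
...##
[3] ....#
...#.
..###
..#..
....#
[4] ...##
..#..
..#.#
..#.#
...#.
[5] ..###
..#.#
.##..
..#.#
..#..
[6] .##.#
#...#
###..
..#..
.##.#
[7] ..#.#
....#
#.###
.....
.....

0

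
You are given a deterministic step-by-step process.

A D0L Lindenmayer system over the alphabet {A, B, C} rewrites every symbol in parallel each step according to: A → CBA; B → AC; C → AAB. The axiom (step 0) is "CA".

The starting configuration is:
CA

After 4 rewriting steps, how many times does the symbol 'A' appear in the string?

55

gen 0: CA
gen 1: AABCBA
gen 2: CBACBAACAABACCBA
gen 3: AABACCBAAABACCBACBAAABCBACBAACCBAAABAABACCBA
gen 4: CBACBAACCBAAABAABACCBACBACBAACCBAAABAABACCBAAABACCBACBACBAACAABACCBAAABACCBACBAAABAABACCBACBACBAACCBACBAACCBAAABAABACCBA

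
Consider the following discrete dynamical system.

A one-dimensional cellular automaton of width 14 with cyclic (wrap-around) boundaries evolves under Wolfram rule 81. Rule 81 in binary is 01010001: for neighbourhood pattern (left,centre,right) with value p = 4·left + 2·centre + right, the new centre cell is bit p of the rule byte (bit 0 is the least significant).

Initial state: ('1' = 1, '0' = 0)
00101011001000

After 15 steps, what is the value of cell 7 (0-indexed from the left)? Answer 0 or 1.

[0] 00101011001000
[1] 10000001100111
[2] 11111100110000
[3] 00000110011110
[4] 11110011000011
[5] 00011001111000
[6] 11001100001111
[7] 01100111100000
[8] 00110000111111
[9] 10011110000001
[10] 11000011111100
[11] 01111000000110
[12] 00001111110011
[13] 11100000011001
[14] 00111111001100
[15] 10000001100111

1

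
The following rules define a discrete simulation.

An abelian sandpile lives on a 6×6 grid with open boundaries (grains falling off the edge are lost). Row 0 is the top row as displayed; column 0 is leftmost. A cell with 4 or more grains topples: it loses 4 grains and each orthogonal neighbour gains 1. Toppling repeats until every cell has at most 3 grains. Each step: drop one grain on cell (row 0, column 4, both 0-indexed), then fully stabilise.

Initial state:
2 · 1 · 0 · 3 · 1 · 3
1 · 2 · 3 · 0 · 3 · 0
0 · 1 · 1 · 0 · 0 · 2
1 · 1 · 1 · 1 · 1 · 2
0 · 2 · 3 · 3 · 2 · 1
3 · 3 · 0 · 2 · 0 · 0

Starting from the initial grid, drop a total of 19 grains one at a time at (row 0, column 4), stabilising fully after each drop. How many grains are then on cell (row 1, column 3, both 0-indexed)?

[0] 2 · 1 · 0 · 3 · 1 · 3
1 · 2 · 3 · 0 · 3 · 0
0 · 1 · 1 · 0 · 0 · 2
1 · 1 · 1 · 1 · 1 · 2
0 · 2 · 3 · 3 · 2 · 1
3 · 3 · 0 · 2 · 0 · 0
[1] 2 · 1 · 0 · 3 · 2 · 3
1 · 2 · 3 · 0 · 3 · 0
0 · 1 · 1 · 0 · 0 · 2
1 · 1 · 1 · 1 · 1 · 2
0 · 2 · 3 · 3 · 2 · 1
3 · 3 · 0 · 2 · 0 · 0
[2] 2 · 1 · 0 · 3 · 3 · 3
1 · 2 · 3 · 0 · 3 · 0
0 · 1 · 1 · 0 · 0 · 2
1 · 1 · 1 · 1 · 1 · 2
0 · 2 · 3 · 3 · 2 · 1
3 · 3 · 0 · 2 · 0 · 0
[3] 2 · 1 · 1 · 0 · 3 · 0
1 · 2 · 3 · 2 · 0 · 2
0 · 1 · 1 · 0 · 1 · 2
1 · 1 · 1 · 1 · 1 · 2
0 · 2 · 3 · 3 · 2 · 1
3 · 3 · 0 · 2 · 0 · 0
[4] 2 · 1 · 1 · 1 · 0 · 1
1 · 2 · 3 · 2 · 1 · 2
0 · 1 · 1 · 0 · 1 · 2
1 · 1 · 1 · 1 · 1 · 2
0 · 2 · 3 · 3 · 2 · 1
3 · 3 · 0 · 2 · 0 · 0
[5] 2 · 1 · 1 · 1 · 1 · 1
1 · 2 · 3 · 2 · 1 · 2
0 · 1 · 1 · 0 · 1 · 2
1 · 1 · 1 · 1 · 1 · 2
0 · 2 · 3 · 3 · 2 · 1
3 · 3 · 0 · 2 · 0 · 0
[6] 2 · 1 · 1 · 1 · 2 · 1
1 · 2 · 3 · 2 · 1 · 2
0 · 1 · 1 · 0 · 1 · 2
1 · 1 · 1 · 1 · 1 · 2
0 · 2 · 3 · 3 · 2 · 1
3 · 3 · 0 · 2 · 0 · 0
[7] 2 · 1 · 1 · 1 · 3 · 1
1 · 2 · 3 · 2 · 1 · 2
0 · 1 · 1 · 0 · 1 · 2
1 · 1 · 1 · 1 · 1 · 2
0 · 2 · 3 · 3 · 2 · 1
3 · 3 · 0 · 2 · 0 · 0
[8] 2 · 1 · 1 · 2 · 0 · 2
1 · 2 · 3 · 2 · 2 · 2
0 · 1 · 1 · 0 · 1 · 2
1 · 1 · 1 · 1 · 1 · 2
0 · 2 · 3 · 3 · 2 · 1
3 · 3 · 0 · 2 · 0 · 0
[9] 2 · 1 · 1 · 2 · 1 · 2
1 · 2 · 3 · 2 · 2 · 2
0 · 1 · 1 · 0 · 1 · 2
1 · 1 · 1 · 1 · 1 · 2
0 · 2 · 3 · 3 · 2 · 1
3 · 3 · 0 · 2 · 0 · 0
[10] 2 · 1 · 1 · 2 · 2 · 2
1 · 2 · 3 · 2 · 2 · 2
0 · 1 · 1 · 0 · 1 · 2
1 · 1 · 1 · 1 · 1 · 2
0 · 2 · 3 · 3 · 2 · 1
3 · 3 · 0 · 2 · 0 · 0
[11] 2 · 1 · 1 · 2 · 3 · 2
1 · 2 · 3 · 2 · 2 · 2
0 · 1 · 1 · 0 · 1 · 2
1 · 1 · 1 · 1 · 1 · 2
0 · 2 · 3 · 3 · 2 · 1
3 · 3 · 0 · 2 · 0 · 0
[12] 2 · 1 · 1 · 3 · 0 · 3
1 · 2 · 3 · 2 · 3 · 2
0 · 1 · 1 · 0 · 1 · 2
1 · 1 · 1 · 1 · 1 · 2
0 · 2 · 3 · 3 · 2 · 1
3 · 3 · 0 · 2 · 0 · 0
[13] 2 · 1 · 1 · 3 · 1 · 3
1 · 2 · 3 · 2 · 3 · 2
0 · 1 · 1 · 0 · 1 · 2
1 · 1 · 1 · 1 · 1 · 2
0 · 2 · 3 · 3 · 2 · 1
3 · 3 · 0 · 2 · 0 · 0
[14] 2 · 1 · 1 · 3 · 2 · 3
1 · 2 · 3 · 2 · 3 · 2
0 · 1 · 1 · 0 · 1 · 2
1 · 1 · 1 · 1 · 1 · 2
0 · 2 · 3 · 3 · 2 · 1
3 · 3 · 0 · 2 · 0 · 0
[15] 2 · 1 · 1 · 3 · 3 · 3
1 · 2 · 3 · 2 · 3 · 2
0 · 1 · 1 · 0 · 1 · 2
1 · 1 · 1 · 1 · 1 · 2
0 · 2 · 3 · 3 · 2 · 1
3 · 3 · 0 · 2 · 0 · 0
[16] 2 · 1 · 3 · 1 · 3 · 1
1 · 3 · 0 · 1 · 2 · 0
0 · 1 · 2 · 1 · 2 · 3
1 · 1 · 1 · 1 · 1 · 2
0 · 2 · 3 · 3 · 2 · 1
3 · 3 · 0 · 2 · 0 · 0
[17] 2 · 1 · 3 · 2 · 0 · 2
1 · 3 · 0 · 1 · 3 · 0
0 · 1 · 2 · 1 · 2 · 3
1 · 1 · 1 · 1 · 1 · 2
0 · 2 · 3 · 3 · 2 · 1
3 · 3 · 0 · 2 · 0 · 0
[18] 2 · 1 · 3 · 2 · 1 · 2
1 · 3 · 0 · 1 · 3 · 0
0 · 1 · 2 · 1 · 2 · 3
1 · 1 · 1 · 1 · 1 · 2
0 · 2 · 3 · 3 · 2 · 1
3 · 3 · 0 · 2 · 0 · 0
[19] 2 · 1 · 3 · 2 · 2 · 2
1 · 3 · 0 · 1 · 3 · 0
0 · 1 · 2 · 1 · 2 · 3
1 · 1 · 1 · 1 · 1 · 2
0 · 2 · 3 · 3 · 2 · 1
3 · 3 · 0 · 2 · 0 · 0

1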